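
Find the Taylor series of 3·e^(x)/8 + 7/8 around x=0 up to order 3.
x^3/16 + 3·x^2/16 + 3·x/8 + 5/4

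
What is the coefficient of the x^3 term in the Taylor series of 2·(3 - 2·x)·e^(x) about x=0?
Expand to order 3: 2·(3 - 2·x)·e^(x) = -x^3 - x^2 + 2·x + 6 + O(x^4).
The coefficient of x^3 is -1.

Final answer: -1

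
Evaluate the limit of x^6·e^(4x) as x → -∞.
This is a 0·∞ indeterminate form at x → -∞.
Rewrite the product as x^6 / e^(-4x) (an ∞/∞ form) and apply L'Hôpital, or use the standard hierarchy e^(4|x|) ≫ |x^6| as x → -∞.
The indeterminate product → 0, so the limit = 0.

Final answer: 0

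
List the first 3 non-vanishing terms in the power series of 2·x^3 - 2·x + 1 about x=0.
2·x^3 - 2·x + 1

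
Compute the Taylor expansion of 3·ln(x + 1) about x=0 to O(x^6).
3·x^5/5 - 3·x^4/4 + x^3 - 3·x^2/2 + 3·x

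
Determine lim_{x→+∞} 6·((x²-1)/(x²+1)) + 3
Evaluate the dominant behaviour as x → +∞; each term tends to a finite value or vanishes.
Limit = 9.

Final answer: 9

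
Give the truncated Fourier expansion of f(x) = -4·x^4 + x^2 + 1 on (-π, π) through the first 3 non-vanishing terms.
(-196 + 32·π^2)·cos(x) + (13 - 8·π^2)·cos(2·x) - 4·π^4/5 + 1 + π^2/3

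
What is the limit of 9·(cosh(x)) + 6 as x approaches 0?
Direct substitution at x = 0 gives 15.

Final answer: 15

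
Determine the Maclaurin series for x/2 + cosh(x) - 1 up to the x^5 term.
x^4/24 + x^2/2 + x/2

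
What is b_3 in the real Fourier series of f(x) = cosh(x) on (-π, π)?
b_3 = (1/π) ∫_{-π}^{π} f(x)·sin(3x) dx.
Evaluate the integral (use parity and integration by parts as needed): b_3 = 0.

Final answer: 0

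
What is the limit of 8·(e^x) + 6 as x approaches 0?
Direct substitution at x = 0 gives 14.

Final answer: 14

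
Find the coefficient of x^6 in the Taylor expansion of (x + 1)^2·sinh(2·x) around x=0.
Expand to order 6: (x + 1)^2·sinh(2·x) = 8·x^6/15 + 8·x^5/5 + 8·x^4/3 + 10·x^3/3 + 4·x^2 + 2·x + O(x^7).
The coefficient of x^6 is 8/15.

Final answer: 8/15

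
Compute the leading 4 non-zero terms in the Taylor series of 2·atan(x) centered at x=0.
-2·x^7/7 + 2·x^5/5 - 2·x^3/3 + 2·x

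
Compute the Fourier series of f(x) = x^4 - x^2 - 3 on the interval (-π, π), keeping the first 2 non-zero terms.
(52 - 8·π^2)·cos(x) - π^2/3 - 3 + π^4/5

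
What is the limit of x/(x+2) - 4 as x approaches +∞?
Evaluate the dominant behaviour as x → +∞; each term tends to a finite value or vanishes.
Limit = -3.

Final answer: -3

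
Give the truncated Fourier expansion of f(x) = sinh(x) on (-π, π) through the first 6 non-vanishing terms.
sin(x)·sinh(π)/π - 4·sin(2·x)·sinh(π)/(5·π) + 3·sin(3·x)·sinh(π)/(5·π) - 8·sin(4·x)·sinh(π)/(17·π) + 5·sin(5·x)·sinh(π)/(13·π) - 12·sin(6·x)·sinh(π)/(37·π)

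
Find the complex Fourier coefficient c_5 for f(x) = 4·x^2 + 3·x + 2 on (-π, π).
Compute the real Fourier coefficients first: a_5 = -16/25, b_5 = 6/5.
Then c_5 = (a_5 − i·b_5)/2 = -8/25 - 3·i/5.

Final answer: -8/25 - 3·i/5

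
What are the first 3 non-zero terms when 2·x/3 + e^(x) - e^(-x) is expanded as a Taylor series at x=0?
x^5/60 + x^3/3 + 8·x/3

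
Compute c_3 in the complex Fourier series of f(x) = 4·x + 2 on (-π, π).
Compute the real Fourier coefficients first: a_3 = 0, b_3 = 8/3.
Then c_3 = (a_3 − i·b_3)/2 = -4·i/3.

Final answer: -4·i/3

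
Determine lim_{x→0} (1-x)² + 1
Direct substitution at x = 0 gives 2.

Final answer: 2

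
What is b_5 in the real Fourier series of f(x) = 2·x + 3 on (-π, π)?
b_5 = (1/π) ∫_{-π}^{π} f(x)·sin(5x) dx.
Evaluate the integral (use parity and integration by parts as needed): b_5 = 4/5.

Final answer: 4/5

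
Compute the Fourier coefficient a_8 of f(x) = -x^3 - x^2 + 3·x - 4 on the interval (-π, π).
a_8 = (1/π) ∫_{-π}^{π} f(x)·cos(8x) dx.
Evaluate the integral (use parity and integration by parts as needed): a_8 = -1/16.

Final answer: -1/16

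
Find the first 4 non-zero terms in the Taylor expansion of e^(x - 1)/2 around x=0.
x^3·e^(-1)/12 + x^2·e^(-1)/4 + x·e^(-1)/2 + e^(-1)/2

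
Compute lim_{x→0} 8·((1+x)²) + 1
Direct substitution at x = 0 gives 9.

Final answer: 9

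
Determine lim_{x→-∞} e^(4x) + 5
Evaluate the dominant behaviour as x → -∞; each term tends to a finite value or vanishes.
Limit = 5.

Final answer: 5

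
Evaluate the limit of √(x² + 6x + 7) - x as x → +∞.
As x → +∞: multiply by the conjugate to get (6x+7)/(√(x²+6x+7)+x); the denominator ~ 2x, so the limit is 6/2 = 3.
Limit = 3.

Final answer: 3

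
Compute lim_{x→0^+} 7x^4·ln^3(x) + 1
The product is a 0·∞ indeterminate form at x → 0⁺.
Rewrite the product as 7·ln^3(x) / x^(-4) and apply L'Hôpital, or use the standard hierarchy x^(-4) ≫ |ln x|^3 as x → 0⁺.
The indeterminate product → 0, so the limit = 1.

Final answer: 1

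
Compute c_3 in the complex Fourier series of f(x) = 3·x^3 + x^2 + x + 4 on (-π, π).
Compute the real Fourier coefficients first: a_3 = -4/9, b_3 = -2/3 + 2·π^2.
Then c_3 = (a_3 − i·b_3)/2 = -2/9 - i·π^2 + i/3.

Final answer: -2/9 - i·π^2 + i/3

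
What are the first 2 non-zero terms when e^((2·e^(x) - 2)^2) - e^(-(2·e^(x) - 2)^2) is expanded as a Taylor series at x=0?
8·x^3 + 8·x^2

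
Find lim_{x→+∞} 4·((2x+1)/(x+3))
Evaluate the dominant behaviour as x → +∞; each term tends to a finite value or vanishes.
Limit = 8.

Final answer: 8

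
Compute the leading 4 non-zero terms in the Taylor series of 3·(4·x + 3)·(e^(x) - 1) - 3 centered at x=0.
15·x^3/2 + 33·x^2/2 + 9·x - 3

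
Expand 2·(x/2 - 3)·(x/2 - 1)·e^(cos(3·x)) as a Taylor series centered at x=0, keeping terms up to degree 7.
2511·e·x^7/20 - 7263·e·x^6/40 - 54·e·x^5 + 315·e·x^4/4 + 18·e·x^3 - 53·e·x^2/2 - 4·e·x + 6·e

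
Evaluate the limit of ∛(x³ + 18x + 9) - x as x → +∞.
This is an ∞ − ∞ indeterminate form.
Multiply by (A² + AB + B²)/(A² + AB + B²) where A = ∛(x³+18x + 9), B = x to use A³ − B³ = (A−B)(A²+AB+B²); the x³ terms cancel, leaving (18x + 9)/(A²+AB+B²) with denominator ~ 3x², so the limit is 0.
Limit = 0.

Final answer: 0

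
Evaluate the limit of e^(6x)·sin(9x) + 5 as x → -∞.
Evaluate the dominant behaviour as x → -∞; each term tends to a finite value or vanishes.
Limit = 5.

Final answer: 5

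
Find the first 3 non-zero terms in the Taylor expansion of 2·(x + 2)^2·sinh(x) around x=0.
10·x^3/3 + 8·x^2 + 8·x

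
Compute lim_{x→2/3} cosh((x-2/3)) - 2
Direct substitution at x = 2/3 gives -1.

Final answer: -1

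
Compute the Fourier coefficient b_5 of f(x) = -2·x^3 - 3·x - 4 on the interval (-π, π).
b_5 = (1/π) ∫_{-π}^{π} f(x)·sin(5x) dx.
Evaluate the integral (use parity and integration by parts as needed): b_5 = -4·π^2/5 - 126/125.

Final answer: -4·π^2/5 - 126/125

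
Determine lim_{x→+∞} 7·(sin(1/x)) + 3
Evaluate the dominant behaviour as x → +∞; each term tends to a finite value or vanishes.
Limit = 3.

Final answer: 3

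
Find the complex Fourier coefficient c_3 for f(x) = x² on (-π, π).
Compute the real Fourier coefficients first: a_3 = -4/9, b_3 = 0.
Then c_3 = (a_3 − i·b_3)/2 = -2/9.

Final answer: -2/9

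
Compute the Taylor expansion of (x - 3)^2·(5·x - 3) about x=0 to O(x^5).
5·x^3 - 33·x^2 + 63·x - 27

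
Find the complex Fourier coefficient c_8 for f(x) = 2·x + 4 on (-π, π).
Compute the real Fourier coefficients first: a_8 = 0, b_8 = -1/2.
Then c_8 = (a_8 − i·b_8)/2 = i/4.

Final answer: i/4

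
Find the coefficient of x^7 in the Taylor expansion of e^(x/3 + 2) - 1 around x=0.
Expand to order 7: e^(x/3 + 2) - 1 = x^7·e^(2)/11022480 + x^6·e^(2)/524880 + x^5·e^(2)/29160 + x^4·e^(2)/1944 + x^3·e^(2)/162 + x^2·e^(2)/18 + x·e^(2)/3 - 1 + e^(2) + O(x^8).
The coefficient of x^7 is e^(2)/11022480.

Final answer: e^(2)/11022480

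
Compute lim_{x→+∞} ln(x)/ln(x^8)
This is an ∞/∞ indeterminate form as x → +∞.
Write ln(x^8) = 8·ln(x), reducing the quotient to 1/8.
Limit = 1/8.

Final answer: 1/8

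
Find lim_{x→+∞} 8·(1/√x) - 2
Evaluate the dominant behaviour as x → +∞; each term tends to a finite value or vanishes.
Limit = -2.

Final answer: -2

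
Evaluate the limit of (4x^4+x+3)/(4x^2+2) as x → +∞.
This is an ∞/∞ indeterminate form as x → +∞.
Divide numerator and denominator by x^4 and let the lower-order terms vanish; the numerator's degree 4 exceeds the denominator's degree 2, so the quotient diverges.
Limit = ∞.

Final answer: ∞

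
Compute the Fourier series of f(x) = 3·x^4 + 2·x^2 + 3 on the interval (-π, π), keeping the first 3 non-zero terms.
(136 - 24·π^2)·cos(x) + (-7 + 6·π^2)·cos(2·x) + 3 + 2·π^2/3 + 3·π^4/5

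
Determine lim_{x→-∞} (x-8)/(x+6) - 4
Evaluate the dominant behaviour as x → -∞; each term tends to a finite value or vanishes.
Limit = -3.

Final answer: -3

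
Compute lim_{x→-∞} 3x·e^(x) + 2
The product is a 0·∞ indeterminate form at x → -∞.
Rewrite the product as 3x / e^(-x) (an ∞/∞ form) and apply L'Hôpital, or use the standard hierarchy e^(|x|) ≫ |x| as x → -∞.
The indeterminate product → 0, so the limit = 2.

Final answer: 2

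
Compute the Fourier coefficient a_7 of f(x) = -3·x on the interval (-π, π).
a_7 = (1/π) ∫_{-π}^{π} f(x)·cos(7x) dx.
Evaluate the integral (use parity and integration by parts as needed): a_7 = 0.

Final answer: 0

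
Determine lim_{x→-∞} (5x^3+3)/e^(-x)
This is an ∞/∞ indeterminate form as x → -∞.
Compare growth rates of the dominant terms (exponentials ≫ polynomials ≫ logarithms), or apply L'Hôpital's rule; the quotient → 0.
Limit = 0.

Final answer: 0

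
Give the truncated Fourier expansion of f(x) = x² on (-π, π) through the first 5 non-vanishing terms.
-4·cos(x) + cos(2·x) - 4·cos(3·x)/9 + cos(4·x)/4 + π^2/3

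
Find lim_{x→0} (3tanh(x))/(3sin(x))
Both numerator and denominator → 0 as x → 0; this is a 0/0 indeterminate form.
Expand each to leading order near x = 0: numerator ~ 3·x, denominator ~ 3·x.
The limit of the ratio is 1.

Final answer: 1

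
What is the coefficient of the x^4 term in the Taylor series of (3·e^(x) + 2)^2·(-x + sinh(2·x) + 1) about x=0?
Expand to order 4: (3·e^(x) + 2)^2·(-x + sinh(2·x) + 1) = 121·x^4/2 + 214·x^3/3 + 54·x^2 + 55·x + 25 + O(x^5).
The coefficient of x^4 is 121/2.

Final answer: 121/2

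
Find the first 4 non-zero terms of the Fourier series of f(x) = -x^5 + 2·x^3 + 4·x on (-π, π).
(-256 - 2·π^4 + 44·π^2)·sin(x) + (-7·π^2 + 13/2 + π^4)·sin(2·x) + (-2·π^4/3 + 64/81 + 76·π^2/27)·sin(3·x) + (-13·π^2/8 - 89/64 + π^4/2)·sin(4·x)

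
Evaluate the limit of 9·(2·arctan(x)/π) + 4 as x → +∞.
Evaluate the dominant behaviour as x → +∞; each term tends to a finite value or vanishes.
Limit = 13.

Final answer: 13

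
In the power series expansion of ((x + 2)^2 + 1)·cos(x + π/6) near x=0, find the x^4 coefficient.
Expand to order 4: ((x + 2)^2 + 1)·cos(x + π/6) = x^4·(1/3 - 7·√(3)/48) + x^3·(-√(3) - 1/12) + x^2·(-2 - 3·√(3)/4) + x·(-5/2 + 2·√(3)) + 5·√(3)/2 + O(x^5).
The coefficient of x^4 is 1/3 - 7·√(3)/48.

Final answer: 1/3 - 7·√(3)/48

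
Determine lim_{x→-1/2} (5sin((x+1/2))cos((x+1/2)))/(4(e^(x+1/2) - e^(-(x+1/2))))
Both numerator and denominator → 0 as x → -1/2; this is a 0/0 indeterminate form.
Expand each to leading order near x = -1/2: numerator ~ 5·(x + 1/2), denominator ~ 8·(x + 1/2).
The limit of the ratio is 5/8.

Final answer: 5/8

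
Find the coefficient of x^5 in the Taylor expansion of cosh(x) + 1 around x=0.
Expand to order 5: cosh(x) + 1 = x^4/24 + x^2/2 + 2 + O(x^6).
The coefficient of x^5 is 0.

Final answer: 0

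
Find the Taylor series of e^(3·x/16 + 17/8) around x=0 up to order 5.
81·x^5·e^(17/8)/41943040 + 27·x^4·e^(17/8)/524288 + 9·x^3·e^(17/8)/8192 + 9·x^2·e^(17/8)/512 + 3·x·e^(17/8)/16 + e^(17/8)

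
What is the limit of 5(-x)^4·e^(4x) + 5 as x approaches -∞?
The product is a 0·∞ indeterminate form at x → -∞.
Rewrite the product as 5(-x)^4 / e^(-4x) (an ∞/∞ form) and apply L'Hôpital, or use the standard hierarchy e^(4|x|) ≫ |(-x)^4| as x → -∞.
The indeterminate product → 0, so the limit = 5.

Final answer: 5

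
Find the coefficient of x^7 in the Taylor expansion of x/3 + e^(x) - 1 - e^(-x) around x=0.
Expand to order 7: x/3 + e^(x) - 1 - e^(-x) = x^7/2520 + x^5/60 + x^3/3 + 7·x/3 - 1 + O(x^8).
The coefficient of x^7 is 1/2520.

Final answer: 1/2520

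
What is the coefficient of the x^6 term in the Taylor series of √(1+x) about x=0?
Expand to order 6: √(1+x) = -21·x^6/1024 + 7·x^5/256 - 5·x^4/128 + x^3/16 - x^2/8 + x/2 + 1 + O(x^7).
The coefficient of x^6 is -21/1024.

Final answer: -21/1024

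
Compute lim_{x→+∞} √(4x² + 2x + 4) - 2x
As x → +∞: multiply by the conjugate to get (2x+4)/(√(4x²+2x+4)+2x); the denominator ~ 4x, so the limit is 2/4 = 1/2.
Limit = 1/2.

Final answer: 1/2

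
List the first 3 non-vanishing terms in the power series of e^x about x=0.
x^2/2 + x + 1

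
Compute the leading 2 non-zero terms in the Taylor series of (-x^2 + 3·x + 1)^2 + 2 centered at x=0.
6·x + 3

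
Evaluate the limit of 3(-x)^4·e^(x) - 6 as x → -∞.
The product is a 0·∞ indeterminate form at x → -∞.
Rewrite the product as 3(-x)^4 / e^(-x) (an ∞/∞ form) and apply L'Hôpital, or use the standard hierarchy e^(|x|) ≫ |(-x)^4| as x → -∞.
The indeterminate product → 0, so the limit = -6.

Final answer: -6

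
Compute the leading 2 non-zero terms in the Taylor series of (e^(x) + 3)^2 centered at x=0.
8·x + 16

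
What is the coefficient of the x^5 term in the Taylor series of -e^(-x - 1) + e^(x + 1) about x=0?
Expand to order 5: -e^(-x - 1) + e^(x + 1) = x^5·(e^(-1)/120 + e/120) + x^4·(-e^(-1)/24 + e/24) + x^3·(e^(-1)/6 + e/6) + x^2·(-e^(-1)/2 + e/2) + x·(e^(-1) + e) - e^(-1) + e + O(x^6).
The coefficient of x^5 is e^(-1)/120 + e/120.

Final answer: e^(-1)/120 + e/120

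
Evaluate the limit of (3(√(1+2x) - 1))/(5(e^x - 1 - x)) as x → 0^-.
Both numerator and denominator → 0 as x → 0^-; this is a 0/0 indeterminate form.
Expand each to leading order near x = 0: numerator ~ 3·x, denominator ~ 5·x^2/2.
The limit of the ratio is -∞.

Final answer: -∞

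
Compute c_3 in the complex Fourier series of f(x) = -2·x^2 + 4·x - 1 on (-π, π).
Compute the real Fourier coefficients first: a_3 = 8/9, b_3 = 8/3.
Then c_3 = (a_3 − i·b_3)/2 = 4/9 - 4·i/3.

Final answer: 4/9 - 4·i/3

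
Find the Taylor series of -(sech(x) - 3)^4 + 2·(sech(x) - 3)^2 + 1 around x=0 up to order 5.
-x^4/2 - 12·x^2 - 7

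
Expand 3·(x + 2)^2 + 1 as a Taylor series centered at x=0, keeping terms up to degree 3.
3·x^2 + 12·x + 13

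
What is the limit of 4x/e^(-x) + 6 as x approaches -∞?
The quotient is an ∞/∞ indeterminate form as x → -∞.
Compare growth rates of the dominant terms (exponentials ≫ polynomials ≫ logarithms), or apply L'Hôpital's rule; the quotient → 0.
Adding the constant: 0 + 6 = 6. Limit = 6.

Final answer: 6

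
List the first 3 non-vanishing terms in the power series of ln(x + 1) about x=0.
x^3/3 - x^2/2 + x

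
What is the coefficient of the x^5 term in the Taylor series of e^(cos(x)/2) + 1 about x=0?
Expand to order 5: e^(cos(x)/2) + 1 = 5·x^4·e^(1/2)/96 - x^2·e^(1/2)/4 + 1 + e^(1/2) + O(x^6).
The coefficient of x^5 is 0.

Final answer: 0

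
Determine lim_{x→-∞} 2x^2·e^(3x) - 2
The product is a 0·∞ indeterminate form at x → -∞.
Rewrite the product as 2x^2 / e^(-3x) (an ∞/∞ form) and apply L'Hôpital, or use the standard hierarchy e^(3|x|) ≫ |x^2| as x → -∞.
The indeterminate product → 0, so the limit = -2.

Final answer: -2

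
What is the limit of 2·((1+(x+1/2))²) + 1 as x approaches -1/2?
Direct substitution at x = -1/2 gives 3.

Final answer: 3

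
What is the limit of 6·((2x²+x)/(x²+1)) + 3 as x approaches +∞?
Evaluate the dominant behaviour as x → +∞; each term tends to a finite value or vanishes.
Limit = 15.

Final answer: 15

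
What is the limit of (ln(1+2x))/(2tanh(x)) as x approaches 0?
Both numerator and denominator → 0 as x → 0; this is a 0/0 indeterminate form.
Expand each to leading order near x = 0: numerator ~ 2·x, denominator ~ 2·x.
The limit of the ratio is 1.

Final answer: 1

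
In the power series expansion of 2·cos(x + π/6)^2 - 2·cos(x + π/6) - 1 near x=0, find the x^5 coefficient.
Expand to order 5: 2·cos(x + π/6)^2 - 2·cos(x + π/6) - 1 = x^5·(1/120 - 2·√(3)/15) + x^4·(1/3 - √(3)/24) + x^3·(-1/6 + 2·√(3)/3) + x^2·(-1 + √(3)/2) + x·(1 - √(3)) - √(3) + 1/2 + O(x^6).
The coefficient of x^5 is 1/120 - 2·√(3)/15.

Final answer: 1/120 - 2·√(3)/15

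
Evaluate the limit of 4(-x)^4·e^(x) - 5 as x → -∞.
The product is a 0·∞ indeterminate form at x → -∞.
Rewrite the product as 4(-x)^4 / e^(-x) (an ∞/∞ form) and apply L'Hôpital, or use the standard hierarchy e^(|x|) ≫ |(-x)^4| as x → -∞.
The indeterminate product → 0, so the limit = -5.

Final answer: -5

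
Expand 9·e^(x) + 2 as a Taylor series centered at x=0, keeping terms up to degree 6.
x^6/80 + 3·x^5/40 + 3·x^4/8 + 3·x^3/2 + 9·x^2/2 + 9·x + 11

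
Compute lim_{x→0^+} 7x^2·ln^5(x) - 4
The product is a 0·∞ indeterminate form at x → 0⁺.
Rewrite the product as 7·ln^5(x) / x^(-2) and apply L'Hôpital, or use the standard hierarchy x^(-2) ≫ |ln x|^5 as x → 0⁺.
The indeterminate product → 0, so the limit = -4.

Final answer: -4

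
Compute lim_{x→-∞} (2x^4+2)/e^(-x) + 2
The quotient is an ∞/∞ indeterminate form as x → -∞.
Compare growth rates of the dominant terms (exponentials ≫ polynomials ≫ logarithms), or apply L'Hôpital's rule; the quotient → 0.
Adding the constant: 0 + 2 = 2. Limit = 2.

Final answer: 2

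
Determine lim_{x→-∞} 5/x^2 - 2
Evaluate the dominant behaviour as x → -∞; each term tends to a finite value or vanishes.
Limit = -2.

Final answer: -2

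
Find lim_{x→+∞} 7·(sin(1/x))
Evaluate the dominant behaviour as x → +∞; each term tends to a finite value or vanishes.
Limit = 0.

Final answer: 0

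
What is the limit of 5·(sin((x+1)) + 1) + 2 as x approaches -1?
Direct substitution at x = -1 gives 7.

Final answer: 7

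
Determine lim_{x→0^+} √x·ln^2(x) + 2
The product is a 0·∞ indeterminate form at x → 0⁺.
Rewrite the product as ln^2(x) / x^(-1/2) and apply L'Hôpital, or use the standard hierarchy x^(-1/2) ≫ |ln x|^2 as x → 0⁺.
The indeterminate product → 0, so the limit = 2.

Final answer: 2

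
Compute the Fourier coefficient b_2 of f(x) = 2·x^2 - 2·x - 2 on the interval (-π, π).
b_2 = (1/π) ∫_{-π}^{π} f(x)·sin(2x) dx.
Evaluate the integral (use parity and integration by parts as needed): b_2 = 2.

Final answer: 2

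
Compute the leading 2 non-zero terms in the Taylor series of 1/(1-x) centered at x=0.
x + 1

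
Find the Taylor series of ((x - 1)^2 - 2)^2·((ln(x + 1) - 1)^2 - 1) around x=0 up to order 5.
-89·x^5/10 + 27·x^4/4 + 7·x^3/3 - 6·x^2 - 2·x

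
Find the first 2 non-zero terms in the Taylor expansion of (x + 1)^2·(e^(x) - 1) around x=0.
5·x^2/2 + x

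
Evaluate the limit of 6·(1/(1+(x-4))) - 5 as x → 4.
Direct substitution at x = 4 gives 1.

Final answer: 1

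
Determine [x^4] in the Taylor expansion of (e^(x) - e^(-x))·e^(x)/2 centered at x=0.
Expand to order 4: (e^(x) - e^(-x))·e^(x)/2 = x^4/3 + 2·x^3/3 + x^2 + x + O(x^5).
The coefficient of x^4 is 1/3.

Final answer: 1/3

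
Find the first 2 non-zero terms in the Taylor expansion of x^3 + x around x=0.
x^3 + x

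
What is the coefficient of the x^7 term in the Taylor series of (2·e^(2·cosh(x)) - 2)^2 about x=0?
0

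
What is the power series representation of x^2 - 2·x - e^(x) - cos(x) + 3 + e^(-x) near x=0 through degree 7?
-x^7/2520 + x^6/720 - x^5/60 - x^4/24 - x^3/3 + 3·x^2/2 - 4·x + 2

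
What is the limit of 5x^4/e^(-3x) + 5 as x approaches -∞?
The quotient is an ∞/∞ indeterminate form as x → -∞.
Compare growth rates of the dominant terms (exponentials ≫ polynomials ≫ logarithms), or apply L'Hôpital's rule; the quotient → 0.
Adding the constant: 0 + 5 = 5. Limit = 5.

Final answer: 5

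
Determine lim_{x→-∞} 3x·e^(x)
This is a 0·∞ indeterminate form at x → -∞.
Rewrite the product as 3x / e^(-x) (an ∞/∞ form) and apply L'Hôpital, or use the standard hierarchy e^(|x|) ≫ |x| as x → -∞.
The indeterminate product → 0, so the limit = 0.

Final answer: 0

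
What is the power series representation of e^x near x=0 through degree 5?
x^5/120 + x^4/24 + x^3/6 + x^2/2 + x + 1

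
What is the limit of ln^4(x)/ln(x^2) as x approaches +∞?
This is an ∞/∞ indeterminate form as x → +∞.
Write ln(x^2) = 2·ln(x), reducing the quotient to ln^3(x)/2 → ∞.
Limit = ∞.

Final answer: ∞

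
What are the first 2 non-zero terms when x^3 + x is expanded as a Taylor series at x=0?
x^3 + x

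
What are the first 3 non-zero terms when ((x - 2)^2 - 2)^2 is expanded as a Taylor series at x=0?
20·x^2 - 16·x + 4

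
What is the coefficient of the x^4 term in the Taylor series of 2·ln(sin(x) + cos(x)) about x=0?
Expand to order 4: 2·ln(sin(x) + cos(x)) = -4·x^4/3 + 4·x^3/3 - 2·x^2 + 2·x + O(x^5).
The coefficient of x^4 is -4/3.

Final answer: -4/3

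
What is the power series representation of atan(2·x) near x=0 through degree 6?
32·x^5/5 - 8·x^3/3 + 2·x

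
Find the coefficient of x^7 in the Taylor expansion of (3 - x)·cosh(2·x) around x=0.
Expand to order 7: (3 - x)·cosh(2·x) = -4·x^7/45 + 4·x^6/15 - 2·x^5/3 + 2·x^4 - 2·x^3 + 6·x^2 - x + 3 + O(x^8).
The coefficient of x^7 is -4/45.

Final answer: -4/45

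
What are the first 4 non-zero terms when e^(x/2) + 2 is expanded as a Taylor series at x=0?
x^3/48 + x^2/8 + x/2 + 3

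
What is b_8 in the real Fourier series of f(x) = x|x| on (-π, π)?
b_8 = (1/π) ∫_{-π}^{π} f(x)·sin(8x) dx.
Evaluate the integral (use parity and integration by parts as needed): b_8 = -π/4.

Final answer: -π/4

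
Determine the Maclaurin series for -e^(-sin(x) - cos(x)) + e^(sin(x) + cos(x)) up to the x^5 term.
x^5·(e^(-1)/60 + e/10) + x^4·(-5·e/24 - 5·e^(-1)/24) + x^3·(-e/2 + e^(-1)/2) - x^2·e^(-1) + x·(e^(-1) + e) - e^(-1) + e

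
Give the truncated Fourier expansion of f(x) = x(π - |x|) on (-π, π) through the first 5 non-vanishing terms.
8·sin(x)/π + 8·sin(3·x)/(27·π) + 8·sin(5·x)/(125·π) + 8·sin(7·x)/(343·π) + 8·sin(9·x)/(729·π)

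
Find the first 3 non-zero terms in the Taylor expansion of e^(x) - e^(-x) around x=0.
x^5/60 + x^3/3 + 2·x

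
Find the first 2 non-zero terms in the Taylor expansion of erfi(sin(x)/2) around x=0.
-x^3/(12·√(π)) + x/√(π)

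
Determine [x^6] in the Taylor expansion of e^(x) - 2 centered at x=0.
Expand to order 6: e^(x) - 2 = x^6/720 + x^5/120 + x^4/24 + x^3/6 + x^2/2 + x - 1 + O(x^7).
The coefficient of x^6 is 1/720.

Final answer: 1/720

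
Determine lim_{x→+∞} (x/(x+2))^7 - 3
As x → +∞: x/(x+2) = 1/(1 + 2/x) → 1, and the 7th power of a limit-1 base also → 1; with the additive constant, 1 - 3 = -2.
Limit = -2.

Final answer: -2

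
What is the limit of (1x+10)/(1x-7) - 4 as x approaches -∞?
Evaluate the dominant behaviour as x → -∞; each term tends to a finite value or vanishes.
Limit = -3.

Final answer: -3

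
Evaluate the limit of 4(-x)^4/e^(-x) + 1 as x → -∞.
The quotient is an ∞/∞ indeterminate form as x → -∞.
Compare growth rates of the dominant terms (exponentials ≫ polynomials ≫ logarithms), or apply L'Hôpital's rule; the quotient → 0.
Adding the constant: 0 + 1 = 1. Limit = 1.

Final answer: 1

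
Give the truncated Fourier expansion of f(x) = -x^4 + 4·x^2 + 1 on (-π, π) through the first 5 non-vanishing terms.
(-64 + 8·π^2)·cos(x) + (7 - 2·π^2)·cos(2·x) + (-64/27 + 8·π^2/9)·cos(3·x) + (19/16 - π^2/2)·cos(4·x) - π^4/5 + 1 + 4·π^2/3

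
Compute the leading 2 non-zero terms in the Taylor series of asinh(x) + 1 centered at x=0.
x + 1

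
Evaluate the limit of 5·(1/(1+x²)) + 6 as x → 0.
Direct substitution at x = 0 gives 11.

Final answer: 11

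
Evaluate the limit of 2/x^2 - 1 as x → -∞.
Evaluate the dominant behaviour as x → -∞; each term tends to a finite value or vanishes.
Limit = -1.

Final answer: -1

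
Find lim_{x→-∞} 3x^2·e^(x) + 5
The product is a 0·∞ indeterminate form at x → -∞.
Rewrite the product as 3x^2 / e^(-x) (an ∞/∞ form) and apply L'Hôpital, or use the standard hierarchy e^(|x|) ≫ |x^2| as x → -∞.
The indeterminate product → 0, so the limit = 5.

Final answer: 5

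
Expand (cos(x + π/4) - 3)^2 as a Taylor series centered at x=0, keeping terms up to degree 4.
x^4·(-3 + √(2)/2)^2·(√(2)/(24·(-3 + √(2)/2)) - 1/(24·(-3 + √(2)/2)^2)) + x^3·(-3 + √(2)/2)^2·(√(2)/(6·(-3 + √(2)/2)) + 1/(2·(-3 + √(2)/2)^2)) + x^2·(-3 + √(2)/2)^2·(1/(2·(-3 + √(2)/2)^2) - √(2)/(2·(-3 + √(2)/2))) - √(2)·x·(-3 + √(2)/2) + (-3 + √(2)/2)^2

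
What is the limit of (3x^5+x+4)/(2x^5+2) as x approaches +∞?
This is an ∞/∞ indeterminate form as x → +∞.
Divide numerator and denominator by x^5 and let the lower-order terms vanish; the leading terms give 3/2.
Limit = 3/2.

Final answer: 3/2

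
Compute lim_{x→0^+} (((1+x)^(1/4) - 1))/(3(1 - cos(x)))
Both numerator and denominator → 0 as x → 0^+; this is a 0/0 indeterminate form.
Expand each to leading order near x = 0: numerator ~ x/4, denominator ~ 3·x^2/2.
The limit of the ratio is ∞.

Final answer: ∞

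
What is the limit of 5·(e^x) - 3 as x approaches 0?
Direct substitution at x = 0 gives 2.

Final answer: 2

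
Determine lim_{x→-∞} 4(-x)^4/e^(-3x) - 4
The quotient is an ∞/∞ indeterminate form as x → -∞.
Compare growth rates of the dominant terms (exponentials ≫ polynomials ≫ logarithms), or apply L'Hôpital's rule; the quotient → 0.
Adding the constant: 0 - 4 = -4. Limit = -4.

Final answer: -4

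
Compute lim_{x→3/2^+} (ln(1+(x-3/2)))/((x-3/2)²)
Both numerator and denominator → 0 as x → 3/2^+; this is a 0/0 indeterminate form.
Expand each to leading order near x = 3/2: numerator ~ (x - 3/2), denominator ~ (x - 3/2)^2.
The limit of the ratio is ∞.

Final answer: ∞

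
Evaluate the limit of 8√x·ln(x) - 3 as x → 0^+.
The product is a 0·∞ indeterminate form at x → 0⁺.
Rewrite the product as 8·ln(x) / x^(-1/2) and apply L'Hôpital, or use the standard hierarchy x^(-1/2) ≫ |ln x| as x → 0⁺.
The indeterminate product → 0, so the limit = -3.

Final answer: -3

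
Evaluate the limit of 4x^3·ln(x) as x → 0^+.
This is a 0·∞ indeterminate form at x → 0⁺.
Rewrite the product as 4·ln(x) / x^(-3) and apply L'Hôpital, or use the standard hierarchy x^(-3) ≫ |ln x| as x → 0⁺.
The indeterminate product → 0, so the limit = 0.

Final answer: 0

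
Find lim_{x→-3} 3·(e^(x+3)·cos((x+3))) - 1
Direct substitution at x = -3 gives 2.

Final answer: 2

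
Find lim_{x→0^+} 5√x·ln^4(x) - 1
The product is a 0·∞ indeterminate form at x → 0⁺.
Rewrite the product as 5·ln^4(x) / x^(-1/2) and apply L'Hôpital, or use the standard hierarchy x^(-1/2) ≫ |ln x|^4 as x → 0⁺.
The indeterminate product → 0, so the limit = -1.

Final answer: -1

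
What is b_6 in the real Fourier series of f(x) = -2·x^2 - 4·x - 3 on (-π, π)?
b_6 = (1/π) ∫_{-π}^{π} f(x)·sin(6x) dx.
Evaluate the integral (use parity and integration by parts as needed): b_6 = 4/3.

Final answer: 4/3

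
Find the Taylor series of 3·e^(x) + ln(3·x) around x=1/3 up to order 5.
3·e^(1/3) + (3 + 3·e^(1/3))·(x - 1/3) + (-9/2 + 3·e^(1/3)/2)·(x - 1/3)^2 + (e^(1/3)/2 + 9)·(x - 1/3)^3 + (-81/4 + e^(1/3)/8)·(x - 1/3)^4 + (e^(1/3)/40 + 243/5)·(x - 1/3)^5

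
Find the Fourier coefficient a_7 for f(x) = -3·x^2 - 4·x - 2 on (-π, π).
a_7 = (1/π) ∫_{-π}^{π} f(x)·cos(7x) dx.
Evaluate the integral (use parity and integration by parts as needed): a_7 = 12/49.

Final answer: 12/49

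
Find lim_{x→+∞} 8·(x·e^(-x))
Evaluate the dominant behaviour as x → +∞; each term tends to a finite value or vanishes.
Limit = 0.

Final answer: 0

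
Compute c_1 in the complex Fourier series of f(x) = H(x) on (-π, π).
Compute the real Fourier coefficients first: a_1 = 0, b_1 = 2/π.
Then c_1 = (a_1 − i·b_1)/2 = -i/π.

Final answer: -i/π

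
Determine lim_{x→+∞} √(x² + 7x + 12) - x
This is an ∞ − ∞ indeterminate form.
Multiply and divide by the conjugate √(x²+7x + 12) + x; the x² terms cancel, leaving (7x + 12)/(√(x²+7x + 12)+x) → 7/2.
Limit = 7/2.

Final answer: 7/2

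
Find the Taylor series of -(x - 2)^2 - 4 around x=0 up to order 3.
-x^2 + 4·x - 8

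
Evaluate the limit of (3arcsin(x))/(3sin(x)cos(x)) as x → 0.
Both numerator and denominator → 0 as x → 0; this is a 0/0 indeterminate form.
Expand each to leading order near x = 0: numerator ~ 3·x, denominator ~ 3·x.
The limit of the ratio is 1.

Final answer: 1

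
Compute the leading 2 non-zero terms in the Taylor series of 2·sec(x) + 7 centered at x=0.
x^2 + 9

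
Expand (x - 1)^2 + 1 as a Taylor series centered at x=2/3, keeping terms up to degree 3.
10/9 - 2·(x - 2/3)/3 + (x - 2/3)^2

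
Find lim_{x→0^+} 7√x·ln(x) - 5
The product is a 0·∞ indeterminate form at x → 0⁺.
Rewrite the product as 7·ln(x) / x^(-1/2) and apply L'Hôpital, or use the standard hierarchy x^(-1/2) ≫ |ln x| as x → 0⁺.
The indeterminate product → 0, so the limit = -5.

Final answer: -5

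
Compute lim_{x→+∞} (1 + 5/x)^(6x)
As x → +∞: write (1 + 5/x)^(6x) = ((1 + 5/x)^x)^6 → (e^5)^6 = e^30.
Limit = e^(30).

Final answer: e^(30)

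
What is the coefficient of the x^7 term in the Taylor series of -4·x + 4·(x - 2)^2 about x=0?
Expand to order 7: -4·x + 4·(x - 2)^2 = 4·x^2 - 20·x + 16 + O(x^8).
The coefficient of x^7 is 0.

Final answer: 0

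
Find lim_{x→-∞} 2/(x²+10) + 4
Evaluate the dominant behaviour as x → -∞; each term tends to a finite value or vanishes.
Limit = 4.

Final answer: 4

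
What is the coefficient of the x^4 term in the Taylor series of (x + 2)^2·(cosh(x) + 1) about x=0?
Expand to order 4: (x + 2)^2·(cosh(x) + 1) = 2·x^4/3 + 2·x^3 + 4·x^2 + 8·x + 8 + O(x^5).
The coefficient of x^4 is 2/3.

Final answer: 2/3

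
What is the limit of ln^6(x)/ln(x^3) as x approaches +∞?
This is an ∞/∞ indeterminate form as x → +∞.
Write ln(x^3) = 3·ln(x), reducing the quotient to ln^5(x)/3 → ∞.
Limit = ∞.

Final answer: ∞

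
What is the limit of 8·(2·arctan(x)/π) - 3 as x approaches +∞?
Evaluate the dominant behaviour as x → +∞; each term tends to a finite value or vanishes.
Limit = 5.

Final answer: 5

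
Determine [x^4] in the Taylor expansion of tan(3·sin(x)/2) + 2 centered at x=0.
Expand to order 4: tan(3·sin(x)/2) + 2 = 7·x^3/8 + 3·x/2 + 2 + O(x^5).
The coefficient of x^4 is 0.

Final answer: 0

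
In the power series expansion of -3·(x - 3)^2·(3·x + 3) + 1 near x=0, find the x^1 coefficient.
Expand to order 1: -3·(x - 3)^2·(3·x + 3) + 1 = -27·x - 80 + O(x^2).
The coefficient of x^1 is -27.

Final answer: -27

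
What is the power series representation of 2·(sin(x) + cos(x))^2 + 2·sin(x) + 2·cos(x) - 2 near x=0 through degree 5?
11·x^5/20 + x^4/12 - 3·x^3 - x^2 + 6·x + 2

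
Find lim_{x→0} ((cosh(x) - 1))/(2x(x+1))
Both numerator and denominator → 0 as x → 0; this is a 0/0 indeterminate form.
Expand each to leading order near x = 0: numerator ~ x^2/2, denominator ~ 2·x.
The limit of the ratio is 0.

Final answer: 0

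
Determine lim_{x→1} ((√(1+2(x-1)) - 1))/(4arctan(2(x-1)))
Both numerator and denominator → 0 as x → 1; this is a 0/0 indeterminate form.
Expand each to leading order near x = 1: numerator ~ (x - 1), denominator ~ 8·(x - 1).
The limit of the ratio is 1/8.

Final answer: 1/8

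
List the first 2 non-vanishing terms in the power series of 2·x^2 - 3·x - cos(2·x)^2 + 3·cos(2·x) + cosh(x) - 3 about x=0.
x^2/2 - 3·x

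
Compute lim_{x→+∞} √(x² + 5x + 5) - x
This is an ∞ − ∞ indeterminate form.
Multiply and divide by the conjugate √(x²+5x + 5) + x; the x² terms cancel, leaving (5x + 5)/(√(x²+5x + 5)+x) → 5/2.
Limit = 5/2.

Final answer: 5/2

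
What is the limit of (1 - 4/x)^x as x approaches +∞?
As x → +∞: this is the defining limit (1 - 4/x)^x → e^(-4).
Limit = e^(-4).

Final answer: e^(-4)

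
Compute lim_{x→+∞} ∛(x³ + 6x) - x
This is an ∞ − ∞ indeterminate form.
Multiply by (A² + AB + B²)/(A² + AB + B²) where A = ∛(x³+6x), B = x to use A³ − B³ = (A−B)(A²+AB+B²); the x³ terms cancel, leaving (6x)/(A²+AB+B²) with denominator ~ 3x², so the limit is 0.
Limit = 0.

Final answer: 0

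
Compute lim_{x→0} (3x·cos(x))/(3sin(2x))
Both numerator and denominator → 0 as x → 0; this is a 0/0 indeterminate form.
Expand each to leading order near x = 0: numerator ~ 3·x, denominator ~ 6·x.
The limit of the ratio is 1/2.

Final answer: 1/2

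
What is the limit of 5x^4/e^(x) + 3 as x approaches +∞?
The quotient is an ∞/∞ indeterminate form as x → +∞.
The exponential denominator e^(x) dominates the polynomial numerator (e^x ≫ x^4 as x → ∞), so the quotient → 0.
Adding the constant: 0 + 3 = 3. Limit = 3.

Final answer: 3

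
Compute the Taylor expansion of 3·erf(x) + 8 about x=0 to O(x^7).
3·x^5/(5·√(π)) - 2·x^3/√(π) + 6·x/√(π) + 8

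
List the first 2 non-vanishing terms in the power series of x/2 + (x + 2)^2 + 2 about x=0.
9·x/2 + 6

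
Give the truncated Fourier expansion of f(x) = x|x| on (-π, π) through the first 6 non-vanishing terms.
(-8 + 2·π^2)·sin(x)/π - π·sin(2·x) + (-8 + 18·π^2)·sin(3·x)/(27·π) - π·sin(4·x)/2 + (-8 + 50·π^2)·sin(5·x)/(125·π) - π·sin(6·x)/3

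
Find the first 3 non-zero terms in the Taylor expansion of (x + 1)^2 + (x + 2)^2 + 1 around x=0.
2·x^2 + 6·x + 6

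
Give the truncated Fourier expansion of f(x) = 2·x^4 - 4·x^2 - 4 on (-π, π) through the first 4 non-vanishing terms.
(112 - 16·π^2)·cos(x) + (-10 + 4·π^2)·cos(2·x) + (80/27 - 16·π^2/9)·cos(3·x) - 4·π^2/3 - 4 + 2·π^4/5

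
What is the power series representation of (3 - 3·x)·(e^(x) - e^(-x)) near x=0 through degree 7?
x^7/840 - x^6/20 + x^5/20 - x^4 + x^3 - 6·x^2 + 6·x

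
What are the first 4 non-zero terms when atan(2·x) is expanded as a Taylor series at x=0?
-128·x^7/7 + 32·x^5/5 - 8·x^3/3 + 2·x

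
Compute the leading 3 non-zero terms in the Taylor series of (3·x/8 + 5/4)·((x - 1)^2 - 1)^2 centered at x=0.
-x^4/4 - 7·x^3/2 + 5·x^2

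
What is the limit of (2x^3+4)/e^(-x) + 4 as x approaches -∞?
The quotient is an ∞/∞ indeterminate form as x → -∞.
Compare growth rates of the dominant terms (exponentials ≫ polynomials ≫ logarithms), or apply L'Hôpital's rule; the quotient → 0.
Adding the constant: 0 + 4 = 4. Limit = 4.

Final answer: 4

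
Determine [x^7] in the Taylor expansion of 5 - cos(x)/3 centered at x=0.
Expand to order 7: 5 - cos(x)/3 = x^6/2160 - x^4/72 + x^2/6 + 14/3 + O(x^8).
The coefficient of x^7 is 0.

Final answer: 0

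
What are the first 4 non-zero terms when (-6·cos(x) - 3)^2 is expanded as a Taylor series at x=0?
-33·x^6/20 + 27·x^4/2 - 54·x^2 + 81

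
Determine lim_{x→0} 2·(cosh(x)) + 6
Direct substitution at x = 0 gives 8.

Final answer: 8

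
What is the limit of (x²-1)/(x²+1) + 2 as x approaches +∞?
Evaluate the dominant behaviour as x → +∞; each term tends to a finite value or vanishes.
Limit = 3.

Final answer: 3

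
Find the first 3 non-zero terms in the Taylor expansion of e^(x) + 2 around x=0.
x^2/2 + x + 3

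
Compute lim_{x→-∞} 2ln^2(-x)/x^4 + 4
The quotient is an ∞/∞ indeterminate form as x → -∞.
Compare growth rates of the dominant terms (exponentials ≫ polynomials ≫ logarithms), or apply L'Hôpital's rule; the quotient → 0.
Adding the constant: 0 + 4 = 4. Limit = 4.

Final answer: 4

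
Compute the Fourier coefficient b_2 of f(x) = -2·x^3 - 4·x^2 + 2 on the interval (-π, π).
b_2 = (1/π) ∫_{-π}^{π} f(x)·sin(2x) dx.
Evaluate the integral (use parity and integration by parts as needed): b_2 = -3 + 2·π^2.

Final answer: -3 + 2·π^2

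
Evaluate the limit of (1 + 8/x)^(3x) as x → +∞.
As x → +∞: write (1 + 8/x)^(3x) = ((1 + 8/x)^x)^3 → (e^8)^3 = e^24.
Limit = e^(24).

Final answer: e^(24)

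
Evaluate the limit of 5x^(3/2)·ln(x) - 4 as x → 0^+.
The product is a 0·∞ indeterminate form at x → 0⁺.
Rewrite the product as 5·ln(x) / x^(-3/2) and apply L'Hôpital, or use the standard hierarchy x^(-3/2) ≫ |ln x| as x → 0⁺.
The indeterminate product → 0, so the limit = -4.

Final answer: -4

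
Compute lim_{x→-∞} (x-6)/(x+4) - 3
Evaluate the dominant behaviour as x → -∞; each term tends to a finite value or vanishes.
Limit = -2.

Final answer: -2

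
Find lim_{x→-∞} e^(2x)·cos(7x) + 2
Evaluate the dominant behaviour as x → -∞; each term tends to a finite value or vanishes.
Limit = 2.

Final answer: 2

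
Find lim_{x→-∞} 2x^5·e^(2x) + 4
The product is a 0·∞ indeterminate form at x → -∞.
Rewrite the product as 2x^5 / e^(-2x) (an ∞/∞ form) and apply L'Hôpital, or use the standard hierarchy e^(2|x|) ≫ |x^5| as x → -∞.
The indeterminate product → 0, so the limit = 4.

Final answer: 4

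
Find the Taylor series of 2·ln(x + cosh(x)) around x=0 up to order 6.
2·x^6/45 - 11·x^5/60 + x^4/3 - x^3/3 + 2·x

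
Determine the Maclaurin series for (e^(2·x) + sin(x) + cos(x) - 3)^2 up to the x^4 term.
47·x^4/6 + 20·x^3/3 + 6·x^2 - 6·x + 1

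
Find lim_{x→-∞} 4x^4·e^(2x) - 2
The product is a 0·∞ indeterminate form at x → -∞.
Rewrite the product as 4x^4 / e^(-2x) (an ∞/∞ form) and apply L'Hôpital, or use the standard hierarchy e^(2|x|) ≫ |x^4| as x → -∞.
The indeterminate product → 0, so the limit = -2.

Final answer: -2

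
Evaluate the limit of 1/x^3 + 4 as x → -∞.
Evaluate the dominant behaviour as x → -∞; each term tends to a finite value or vanishes.
Limit = 4.

Final answer: 4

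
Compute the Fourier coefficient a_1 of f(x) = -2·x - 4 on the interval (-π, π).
a_1 = (1/π) ∫_{-π}^{π} f(x)·cos(1x) dx.
Evaluate the integral (use parity and integration by parts as needed): a_1 = 0.

Final answer: 0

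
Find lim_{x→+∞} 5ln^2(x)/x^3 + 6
The quotient is an ∞/∞ indeterminate form as x → +∞.
The polynomial denominator x^3 dominates the logarithmic numerator (any positive power of x ≫ ln^2(x) as x → ∞), so the quotient → 0.
Adding the constant: 0 + 6 = 6. Limit = 6.

Final answer: 6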